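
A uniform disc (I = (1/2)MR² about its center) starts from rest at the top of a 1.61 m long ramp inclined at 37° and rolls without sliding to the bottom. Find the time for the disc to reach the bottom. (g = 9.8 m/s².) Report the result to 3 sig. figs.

Here I = (1/2)MR², so the shape factor k = I/(MR²) = 0.5.
Newton's second law down the slope: Mg sinθ − f = Ma. The torque equation fR = Iα (with α = a/R) gives f = kMa.
Hence a = g sinθ/(1+k) = 9.8×sin37°/1.5 = 3.932 m/s².
With constant a from rest, t = √(2L/a) = √(2·1.61/3.932) ≈ 0.905 s.

t ≈ 0.905 s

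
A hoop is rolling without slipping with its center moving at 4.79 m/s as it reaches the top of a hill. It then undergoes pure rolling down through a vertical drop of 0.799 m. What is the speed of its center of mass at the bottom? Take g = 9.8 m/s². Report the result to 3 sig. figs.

v ≈ 5.55 m/s

For this body I = MR², i.e. k = I/(MR²) = 1.
Since it rolls without slipping, ω = v/R and KE = ½Mv² + ½Iω² = ½(1+k)Mv² = Mv².
Conserving energy between top and bottom: Mv² = Mv₀² + Mgh, hence v² = v₀² + 2gh/(1+k).
v = √(4.79² + 2×9.8×0.799/2) = √30.77 ≈ 5.55 m/s.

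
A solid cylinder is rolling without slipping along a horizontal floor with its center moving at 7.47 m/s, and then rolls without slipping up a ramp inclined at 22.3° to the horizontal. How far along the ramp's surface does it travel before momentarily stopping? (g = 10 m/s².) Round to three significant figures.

d ≈ 11.0 m

For this body I = (1/2)MR², i.e. k = I/(MR²) = 0.5.
Pure rolling means v = ωR; then KE = ½Mv² + ½I(v/R)² = ½(1+k)Mv² = (3/4)Mv².
Setting this equal to Mgh gives the vertical rise h = (1+k)v₀²/(2g) = 1.5×7.47²/(2×10) = 4.185 m.
The distance along the slope is d = h/sinθ = 4.185/sin22.3° ≈ 11.0 m.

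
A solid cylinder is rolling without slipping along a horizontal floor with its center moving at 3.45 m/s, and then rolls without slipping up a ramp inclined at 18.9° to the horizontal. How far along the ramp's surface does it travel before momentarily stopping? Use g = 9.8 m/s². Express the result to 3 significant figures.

d ≈ 2.81 m

The moment of inertia is (1/2)MR², giving k ≡ I/(MR²) = 0.5.
Rolling without slipping gives ω = v/R, so the total kinetic energy is ½Mv² + ½Iω² = ½(1+k)Mv² = (3/4)Mv².
Setting this equal to Mgh gives the vertical rise h = (1+k)v₀²/(2g) = 1.5×3.45²/(2×9.8) = 0.9109 m.
Along the incline, d = h/sinθ = 0.9109/sin18.9° ≈ 2.81 m.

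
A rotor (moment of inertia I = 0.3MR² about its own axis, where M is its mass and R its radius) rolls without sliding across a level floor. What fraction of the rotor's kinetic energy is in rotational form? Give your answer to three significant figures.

fraction ≈ 0.231

With I = 0.3MR², the ratio k = I/(MR²) is 0.3.
Since ω = v/R, the translational part is ½Mv² and the rotational part is ½I(v/R)² = ½kMv²; the total is ½(1+k)Mv².
The rotational fraction is therefore k/(1+k) = 0.3/1.3 ≈ 0.231.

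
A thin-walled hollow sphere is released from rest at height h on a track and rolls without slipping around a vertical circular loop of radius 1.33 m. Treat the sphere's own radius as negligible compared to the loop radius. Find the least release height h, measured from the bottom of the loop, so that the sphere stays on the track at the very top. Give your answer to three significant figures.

h_min ≈ 3.77 m

The moment of inertia is (2/3)MR², giving k ≡ I/(MR²) = 2/3.
At the top, contact is just lost when gravity alone supplies the centripetal force: Mg = Mv_top²/r, i.e. v_top² = gr.
With ω = v/R, the kinetic energy at speed v is ½(1+k)Mv² = (5/6)Mv².
Energy conservation from release (height h) to the top (height 2r): Mgh = Mg(2r) + (5/6)M·gr.
Thus h_min = 2r + (1+k)r/2 = r(2 + 1.667/2) = 1.33 × 2.833 ≈ 3.77 m.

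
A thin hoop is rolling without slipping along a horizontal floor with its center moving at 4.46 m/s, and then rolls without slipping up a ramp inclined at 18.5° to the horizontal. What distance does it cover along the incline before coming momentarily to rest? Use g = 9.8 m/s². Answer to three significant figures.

Here I = MR², so the shape factor k = I/(MR²) = 1.
The rolling condition ω = v/R makes the rotational term ½I(v/R)² = ½kMv², so KE_total = ½(1+k)Mv² = Mv².
Setting this equal to Mgh gives the vertical rise h = (1+k)v₀²/(2g) = 2×4.46²/(2×9.8) = 2.03 m.
The distance along the slope is d = h/sinθ = 2.03/sin18.5° ≈ 6.40 m.

d ≈ 6.40 m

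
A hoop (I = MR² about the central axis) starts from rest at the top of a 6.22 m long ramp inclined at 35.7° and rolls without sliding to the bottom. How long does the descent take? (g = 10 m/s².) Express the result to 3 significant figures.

For this body I = MR², i.e. k = I/(MR²) = 1.
Newton's second law down the slope: Mg sinθ − f = Ma. The torque equation fR = Iα (with α = a/R) gives f = kMa.
Hence a = g sinθ/(1+k) = 10×sin35.7°/2 = 2.918 m/s².
Starting from rest, L = ½at², so t = √(2L/a) = √(2×6.22/2.918) ≈ 2.06 s.

t ≈ 2.06 s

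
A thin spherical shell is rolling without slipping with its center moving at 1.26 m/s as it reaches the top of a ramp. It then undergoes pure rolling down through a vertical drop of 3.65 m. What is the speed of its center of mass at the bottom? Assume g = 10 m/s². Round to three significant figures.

v ≈ 6.74 m/s

With I = (2/3)MR², the ratio k = I/(MR²) is 2/3.
Pure rolling means v = ωR; then KE = ½Mv² + ½I(v/R)² = ½(1+k)Mv² = (5/6)Mv².
Conserving energy between top and bottom: (5/6)Mv² = (5/6)Mv₀² + Mgh, hence v² = v₀² + 2gh/(1+k).
v = √(1.26² + 2×10×3.65/1.667) = √45.39 ≈ 6.74 m/s.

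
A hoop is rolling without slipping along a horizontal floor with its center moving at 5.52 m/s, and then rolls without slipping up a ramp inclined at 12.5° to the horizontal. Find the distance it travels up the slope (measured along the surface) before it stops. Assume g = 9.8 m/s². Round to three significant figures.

d ≈ 14.4 m

With I = MR², the ratio k = I/(MR²) is 1.
Rolling without slipping gives ω = v/R, so the total kinetic energy is ½Mv² + ½Iω² = ½(1+k)Mv² = Mv².
Setting this equal to Mgh gives the vertical rise h = (1+k)v₀²/(2g) = 2×5.52²/(2×9.8) = 3.109 m.
Along the incline, d = h/sinθ = 3.109/sin12.5° ≈ 14.4 m.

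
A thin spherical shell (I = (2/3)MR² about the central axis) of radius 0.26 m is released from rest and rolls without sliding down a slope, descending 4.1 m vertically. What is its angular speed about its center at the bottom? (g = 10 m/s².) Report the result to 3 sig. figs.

ω ≈ 27.0 rad/s

The moment of inertia is (2/3)MR², giving k ≡ I/(MR²) = 2/3.
The rolling condition ω = v/R makes the rotational term ½I(v/R)² = ½kMv², so KE_total = ½(1+k)Mv² = (5/6)Mv².
Energy conservation Mgh = ½(1+k)Mv² gives v = √(2gh/(1+k)) = √(2 × 10 × 4.1 / 1.667) = 7.014 m/s.
The angular speed follows from ω = v/R = 7.014/0.26 ≈ 27.0 rad/s.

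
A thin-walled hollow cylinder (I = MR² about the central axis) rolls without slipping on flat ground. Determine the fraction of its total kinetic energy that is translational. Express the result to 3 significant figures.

With I = MR², the ratio k = I/(MR²) is 1.
Since ω = v/R, the translational part is ½Mv² and the rotational part is ½I(v/R)² = ½kMv²; the total is ½(1+k)Mv².
The translational fraction is therefore 1/(1+k) = 1/2 ≈ 0.500.

fraction ≈ 0.500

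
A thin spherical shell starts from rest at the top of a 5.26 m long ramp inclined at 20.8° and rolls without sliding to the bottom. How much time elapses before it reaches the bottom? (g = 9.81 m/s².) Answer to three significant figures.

t ≈ 2.24 s

The moment of inertia is (2/3)MR², giving k ≡ I/(MR²) = 2/3.
Translational: Mg sinθ − f = Ma. Rotational about the CM: fR = Iα = kMRa, so f = kMa.
Hence a = g sinθ/(1+k) = 9.81×sin20.8°/1.667 = 2.09 m/s².
Starting from rest, L = ½at², so t = √(2L/a) = √(2×5.26/2.09) ≈ 2.24 s.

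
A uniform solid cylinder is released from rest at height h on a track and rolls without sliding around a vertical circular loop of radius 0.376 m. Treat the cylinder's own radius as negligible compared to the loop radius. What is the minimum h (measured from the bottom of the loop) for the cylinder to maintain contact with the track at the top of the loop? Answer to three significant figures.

The moment of inertia is (1/2)MR², giving k ≡ I/(MR²) = 0.5.
At the top of the loop, the minimum-contact condition is Mg = Mv_top²/r, so v_top² = gr.
With ω = v/R, the kinetic energy at speed v is ½(1+k)Mv² = (3/4)Mv².
Energy conservation from release (height h) to the top (height 2r): Mgh = Mg(2r) + (3/4)M·gr.
Thus h_min = 2r + (1+k)r/2 = r(2 + 1.5/2) = 0.376 × 2.75 ≈ 1.03 m.

h_min ≈ 1.03 m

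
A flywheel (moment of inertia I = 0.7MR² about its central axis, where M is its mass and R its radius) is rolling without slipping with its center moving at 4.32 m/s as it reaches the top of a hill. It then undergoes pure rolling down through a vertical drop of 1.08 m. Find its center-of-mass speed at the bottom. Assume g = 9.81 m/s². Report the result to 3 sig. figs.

For this body I = 0.7MR², i.e. k = I/(MR²) = 0.7.
Rolling without slipping gives ω = v/R, so the total kinetic energy is ½Mv² + ½Iω² = ½(1+k)Mv² = (17/20)Mv².
Conserving energy between top and bottom: (17/20)Mv² = (17/20)Mv₀² + Mgh, hence v² = v₀² + 2gh/(1+k).
v = √(4.32² + 2×9.81×1.08/1.7) = √31.13 ≈ 5.58 m/s.

v ≈ 5.58 m/s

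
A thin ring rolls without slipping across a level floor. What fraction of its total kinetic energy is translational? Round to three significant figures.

For this body I = MR², i.e. k = I/(MR²) = 1.
With ω = v/R, KE_trans = ½Mv² and KE_rot = ½Iω² = ½kMv², so KE_total = ½(1+k)Mv².
The translational fraction is therefore 1/(1+k) = 1/2 ≈ 0.500.

fraction ≈ 0.500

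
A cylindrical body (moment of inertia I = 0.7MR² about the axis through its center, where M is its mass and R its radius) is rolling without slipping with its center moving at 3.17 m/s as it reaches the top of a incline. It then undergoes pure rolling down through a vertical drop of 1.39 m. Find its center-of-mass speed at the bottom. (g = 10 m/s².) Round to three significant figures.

For this body I = 0.7MR², i.e. k = I/(MR²) = 0.7.
Pure rolling means v = ωR; then KE = ½Mv² + ½I(v/R)² = ½(1+k)Mv² = (17/20)Mv².
Conserving energy between top and bottom: (17/20)Mv² = (17/20)Mv₀² + Mgh, hence v² = v₀² + 2gh/(1+k).
v = √(3.17² + 2×10×1.39/1.7) = √26.4 ≈ 5.14 m/s.

v ≈ 5.14 m/s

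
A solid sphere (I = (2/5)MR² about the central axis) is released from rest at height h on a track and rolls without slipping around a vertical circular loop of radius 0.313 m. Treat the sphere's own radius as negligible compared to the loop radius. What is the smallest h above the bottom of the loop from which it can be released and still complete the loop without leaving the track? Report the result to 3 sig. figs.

h_min ≈ 0.845 m

The moment of inertia is (2/5)MR², giving k ≡ I/(MR²) = 0.4.
At the top of the loop, the minimum-contact condition is Mg = Mv_top²/r, so v_top² = gr.
With ω = v/R, the kinetic energy at speed v is ½(1+k)Mv² = (7/10)Mv².
Energy conservation from release (height h) to the top (height 2r): Mgh = Mg(2r) + (7/10)M·gr.
Thus h_min = 2r + (1+k)r/2 = r(2 + 1.4/2) = 0.313 × 2.7 ≈ 0.845 m.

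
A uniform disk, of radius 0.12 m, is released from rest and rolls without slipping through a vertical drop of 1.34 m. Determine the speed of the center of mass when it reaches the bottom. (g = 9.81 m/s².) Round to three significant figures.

v ≈ 4.19 m/s

Here I = (1/2)MR², so the shape factor k = I/(MR²) = 0.5.
Rolling without slipping gives ω = v/R, so the total kinetic energy is ½Mv² + ½Iω² = ½(1+k)Mv² = (3/4)Mv².
Setting Mgh = (3/4)Mv² gives v = √(2gh/(1+k)) = √(2·9.81·1.34/1.5) ≈ 4.19 m/s.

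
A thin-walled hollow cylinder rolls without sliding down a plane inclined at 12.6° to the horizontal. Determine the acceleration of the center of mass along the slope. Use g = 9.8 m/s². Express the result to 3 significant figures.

Here I = MR², so the shape factor k = I/(MR²) = 1.
Along the incline Mg sinθ − f = Ma, and torque about the center fR = Iα = kMR²(a/R) gives f = kMa.
Eliminating f: Mg sinθ = (1+k)Ma, so a = g sinθ/(1+k) = 9.8 × sin12.6° / 2 ≈ 1.07 m/s².

a ≈ 1.07 m/s²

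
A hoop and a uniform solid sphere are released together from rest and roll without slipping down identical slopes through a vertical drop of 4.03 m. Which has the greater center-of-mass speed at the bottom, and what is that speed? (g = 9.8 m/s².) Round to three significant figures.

For rolling without slipping, Mgh = ½(1+k)Mv² where k = I/(MR²), so v = √(2gh/(1+k)).
Hoop: k = 1, giving v = √(2×9.8×4.03/2) = 6.284 m/s.
Uniform solid sphere: k = 0.4, giving v = √(2×9.8×4.03/1.4) = 7.511 m/s.
The smaller k wins: the uniform solid sphere, at ≈ 7.51 m/s.

the uniform solid sphere, at v ≈ 7.51 m/s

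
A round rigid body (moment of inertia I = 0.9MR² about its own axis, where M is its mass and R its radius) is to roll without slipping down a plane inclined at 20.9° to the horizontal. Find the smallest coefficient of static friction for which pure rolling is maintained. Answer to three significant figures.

μ_min ≈ 0.181

With I = 0.9MR², the ratio k = I/(MR²) is 0.9.
Translational: Mg sinθ − f = Ma. Rotational about the CM: fR = Iα = kMRa, so f = kMa.
These give a = g sinθ/(1+k) and the required friction f = kMg sinθ/(1+k).
The normal force is N = Mg cosθ, so μ_min = f/N = k tanθ/(1+k).
μ_min = 0.9 × tan20.9° / 1.9 ≈ 0.181.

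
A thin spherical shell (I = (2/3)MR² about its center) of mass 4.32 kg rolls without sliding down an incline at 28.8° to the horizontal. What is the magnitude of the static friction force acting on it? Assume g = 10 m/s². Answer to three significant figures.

f ≈ 8.32 N

Here I = (2/3)MR², so the shape factor k = I/(MR²) = 2/3.
Along the incline Mg sinθ − f = Ma, and torque about the center fR = Iα = kMR²(a/R) gives f = kMa.
Combining, a = g sinθ/(1+k) and f = kMa = kMg sinθ/(1+k).
f = (2/3) × 4.32 × 10 × sin28.8° / 1.667 ≈ 8.32 N.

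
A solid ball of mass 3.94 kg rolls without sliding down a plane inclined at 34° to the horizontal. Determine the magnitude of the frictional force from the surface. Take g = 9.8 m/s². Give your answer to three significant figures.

f ≈ 6.17 N

Here I = (2/5)MR², so the shape factor k = I/(MR²) = 0.4.
Along the incline Mg sinθ − f = Ma, and torque about the center fR = Iα = kMR²(a/R) gives f = kMa.
Combining, a = g sinθ/(1+k) and f = kMa = kMg sinθ/(1+k).
f = 0.4 × 3.94 × 9.8 × sin34° / 1.4 ≈ 6.17 N.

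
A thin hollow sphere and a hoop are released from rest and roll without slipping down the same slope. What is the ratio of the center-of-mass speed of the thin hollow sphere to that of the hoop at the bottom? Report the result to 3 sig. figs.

v_ratio ≈ 1.10

Each satisfies Mgh = ½(1+k)Mv² with k = I/(MR²), so v ∝ 1/√(1+k).
For the thin hollow sphere k = 2/3; for the hoop k = 1.
v₁/v₂ = √((1+k₂)/(1+k₁)) = √(2/1.667) ≈ 1.10.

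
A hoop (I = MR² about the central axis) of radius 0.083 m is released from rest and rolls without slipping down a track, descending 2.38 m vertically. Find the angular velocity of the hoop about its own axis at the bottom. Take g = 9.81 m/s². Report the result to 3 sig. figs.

ω ≈ 58.2 rad/s

The moment of inertia is MR², giving k ≡ I/(MR²) = 1.
The rolling condition ω = v/R makes the rotational term ½I(v/R)² = ½kMv², so KE_total = ½(1+k)Mv² = Mv².
Energy conservation Mgh = ½(1+k)Mv² gives v = √(2gh/(1+k)) = √(2 × 9.81 × 2.38 / 2) = 4.832 m/s.
The angular speed follows from ω = v/R = 4.832/0.083 ≈ 58.2 rad/s.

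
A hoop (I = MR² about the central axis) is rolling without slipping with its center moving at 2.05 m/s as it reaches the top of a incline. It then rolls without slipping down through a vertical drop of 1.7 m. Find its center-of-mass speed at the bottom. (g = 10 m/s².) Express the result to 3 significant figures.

v ≈ 4.60 m/s

The moment of inertia is MR², giving k ≡ I/(MR²) = 1.
The rolling condition ω = v/R makes the rotational term ½I(v/R)² = ½kMv², so KE_total = ½(1+k)Mv² = Mv².
Energy conservation: Mv₀² + Mgh = Mv², so v² = v₀² + 2gh/(1+k).
v = √(2.05² + 2×10×1.7/2) = √21.2 ≈ 4.60 m/s.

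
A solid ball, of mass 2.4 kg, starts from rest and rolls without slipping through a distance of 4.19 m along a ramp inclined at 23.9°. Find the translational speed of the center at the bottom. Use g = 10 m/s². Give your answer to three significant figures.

v ≈ 4.92 m/s

Here I = (2/5)MR², so the shape factor k = I/(MR²) = 0.4.
Pure rolling means v = ωR; then KE = ½Mv² + ½I(v/R)² = ½(1+k)Mv² = (7/10)Mv².
The vertical drop is h = L sinθ = 4.19 × sin23.9° = 1.698 m.
Setting Mgh = (7/10)Mv² gives v = √(2gh/(1+k)) = √(2·10·1.698/1.4) ≈ 4.92 m/s.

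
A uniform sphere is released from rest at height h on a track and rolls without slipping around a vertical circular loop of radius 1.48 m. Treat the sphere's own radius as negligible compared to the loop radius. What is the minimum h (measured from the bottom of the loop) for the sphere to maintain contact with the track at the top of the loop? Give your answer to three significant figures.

With I = (2/5)MR², the ratio k = I/(MR²) is 0.4.
At the top, contact is just lost when gravity alone supplies the centripetal force: Mg = Mv_top²/r, i.e. v_top² = gr.
With ω = v/R, the kinetic energy at speed v is ½(1+k)Mv² = (7/10)Mv².
Energy conservation from release (height h) to the top (height 2r): Mgh = Mg(2r) + (7/10)M·gr.
Thus h_min = 2r + (1+k)r/2 = r(2 + 1.4/2) = 1.48 × 2.7 ≈ 4.00 m.

h_min ≈ 4.00 m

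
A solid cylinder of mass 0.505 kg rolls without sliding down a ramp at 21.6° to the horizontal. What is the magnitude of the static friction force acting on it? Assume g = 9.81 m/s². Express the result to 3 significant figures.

Here I = (1/2)MR², so the shape factor k = I/(MR²) = 0.5.
Newton's second law down the slope: Mg sinθ − f = Ma. The torque equation fR = Iα (with α = a/R) gives f = kMa.
Combining, a = g sinθ/(1+k) and f = kMa = kMg sinθ/(1+k).
f = 0.5 × 0.505 × 9.81 × sin21.6° / 1.5 ≈ 0.608 N.

f ≈ 0.608 N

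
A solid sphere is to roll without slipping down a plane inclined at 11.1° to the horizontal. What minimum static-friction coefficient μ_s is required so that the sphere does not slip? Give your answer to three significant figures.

μ_min ≈ 0.0561

For this body I = (2/5)MR², i.e. k = I/(MR²) = 0.4.
Newton's second law down the slope: Mg sinθ − f = Ma. The torque equation fR = Iα (with α = a/R) gives f = kMa.
These give a = g sinθ/(1+k) and the required friction f = kMg sinθ/(1+k).
The normal force is N = Mg cosθ, so μ_min = f/N = k tanθ/(1+k).
μ_min = 0.4 × tan11.1° / 1.4 ≈ 0.0561.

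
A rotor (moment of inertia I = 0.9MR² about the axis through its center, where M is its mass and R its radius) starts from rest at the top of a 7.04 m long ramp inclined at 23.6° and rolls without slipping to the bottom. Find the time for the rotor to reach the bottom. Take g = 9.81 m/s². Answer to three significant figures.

The moment of inertia is 0.9MR², giving k ≡ I/(MR²) = 0.9.
Translational: Mg sinθ − f = Ma. Rotational about the CM: fR = Iα = kMRa, so f = kMa.
Hence a = g sinθ/(1+k) = 9.81×sin23.6°/1.9 = 2.067 m/s².
Starting from rest, L = ½at², so t = √(2L/a) = √(2×7.04/2.067) ≈ 2.61 s.

t ≈ 2.61 s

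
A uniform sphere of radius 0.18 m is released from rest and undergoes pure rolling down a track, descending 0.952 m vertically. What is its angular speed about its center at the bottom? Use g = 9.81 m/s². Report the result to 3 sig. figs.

ω ≈ 20.3 rad/s

For this body I = (2/5)MR², i.e. k = I/(MR²) = 0.4.
Pure rolling means v = ωR; then KE = ½Mv² + ½I(v/R)² = ½(1+k)Mv² = (7/10)Mv².
Energy conservation Mgh = ½(1+k)Mv² gives v = √(2gh/(1+k)) = √(2 × 9.81 × 0.952 / 1.4) = 3.653 m/s.
Then ω = v/R = 3.653 / 0.18 ≈ 20.3 rad/s.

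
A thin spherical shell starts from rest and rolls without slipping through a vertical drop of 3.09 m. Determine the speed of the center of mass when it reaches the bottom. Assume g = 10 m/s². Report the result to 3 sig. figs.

v ≈ 6.09 m/s

For this body I = (2/3)MR², i.e. k = I/(MR²) = 2/3.
Pure rolling means v = ωR; then KE = ½Mv² + ½I(v/R)² = ½(1+k)Mv² = (5/6)Mv².
Energy conservation: Mgh = (5/6)Mv², so v = √(2gh/(1+k)) = √(2 × 10 × 3.09 / 1.667) ≈ 6.09 m/s.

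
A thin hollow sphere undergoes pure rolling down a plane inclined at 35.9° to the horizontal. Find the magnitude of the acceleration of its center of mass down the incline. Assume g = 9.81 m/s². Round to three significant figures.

a ≈ 3.45 m/s²

With I = (2/3)MR², the ratio k = I/(MR²) is 2/3.
Translational: Mg sinθ − f = Ma. Rotational about the CM: fR = Iα = kMRa, so f = kMa.
Eliminating f: Mg sinθ = (1+k)Ma, so a = g sinθ/(1+k) = 9.81 × sin35.9° / 1.667 ≈ 3.45 m/s².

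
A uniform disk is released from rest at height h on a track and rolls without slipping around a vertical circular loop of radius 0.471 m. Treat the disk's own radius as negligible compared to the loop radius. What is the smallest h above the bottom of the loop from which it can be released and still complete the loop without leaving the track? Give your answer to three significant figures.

h_min ≈ 1.30 m

The moment of inertia is (1/2)MR², giving k ≡ I/(MR²) = 0.5.
At the top, contact is just lost when gravity alone supplies the centripetal force: Mg = Mv_top²/r, i.e. v_top² = gr.
With ω = v/R, the kinetic energy at speed v is ½(1+k)Mv² = (3/4)Mv².
Energy conservation from release (height h) to the top (height 2r): Mgh = Mg(2r) + (3/4)M·gr.
Thus h_min = 2r + (1+k)r/2 = r(2 + 1.5/2) = 0.471 × 2.75 ≈ 1.30 m.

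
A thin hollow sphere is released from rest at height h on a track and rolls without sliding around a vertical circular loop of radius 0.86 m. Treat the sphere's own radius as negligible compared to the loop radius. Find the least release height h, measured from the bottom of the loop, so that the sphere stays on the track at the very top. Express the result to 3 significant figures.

Here I = (2/3)MR², so the shape factor k = I/(MR²) = 2/3.
At the top of the loop, the minimum-contact condition is Mg = Mv_top²/r, so v_top² = gr.
With ω = v/R, the kinetic energy at speed v is ½(1+k)Mv² = (5/6)Mv².
Energy conservation from release (height h) to the top (height 2r): Mgh = Mg(2r) + (5/6)M·gr.
Thus h_min = 2r + (1+k)r/2 = r(2 + 1.667/2) = 0.86 × 2.833 ≈ 2.44 m.

h_min ≈ 2.44 m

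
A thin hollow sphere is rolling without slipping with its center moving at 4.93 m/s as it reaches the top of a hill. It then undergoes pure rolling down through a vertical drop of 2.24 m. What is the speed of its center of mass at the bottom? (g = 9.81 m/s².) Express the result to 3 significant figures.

v ≈ 7.12 m/s

For this body I = (2/3)MR², i.e. k = I/(MR²) = 2/3.
Since it rolls without slipping, ω = v/R and KE = ½Mv² + ½Iω² = ½(1+k)Mv² = (5/6)Mv².
Energy conservation: (5/6)Mv₀² + Mgh = (5/6)Mv², so v² = v₀² + 2gh/(1+k).
v = √(4.93² + 2×9.81×2.24/1.667) = √50.67 ≈ 7.12 m/s.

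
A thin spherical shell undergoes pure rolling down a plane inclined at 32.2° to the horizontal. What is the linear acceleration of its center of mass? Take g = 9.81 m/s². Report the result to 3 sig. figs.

With I = (2/3)MR², the ratio k = I/(MR²) is 2/3.
Newton's second law down the slope: Mg sinθ − f = Ma. The torque equation fR = Iα (with α = a/R) gives f = kMa.
Eliminating f: Mg sinθ = (1+k)Ma, so a = g sinθ/(1+k) = 9.81 × sin32.2° / 1.667 ≈ 3.14 m/s².

a ≈ 3.14 m/s²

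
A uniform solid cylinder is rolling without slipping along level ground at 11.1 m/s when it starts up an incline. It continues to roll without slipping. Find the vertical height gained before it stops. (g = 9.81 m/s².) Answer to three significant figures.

h ≈ 9.42 m

The moment of inertia is (1/2)MR², giving k ≡ I/(MR²) = 0.5.
Rolling without slipping gives ω = v/R, so the total kinetic energy is ½Mv² + ½Iω² = ½(1+k)Mv² = (3/4)Mv².
At the top the kinetic energy is zero, so (3/4)Mv₀² = Mgh.
Thus h = (1+k)v₀²/(2g) = 1.5 × 11.1² / (2 × 9.81) ≈ 9.42 m.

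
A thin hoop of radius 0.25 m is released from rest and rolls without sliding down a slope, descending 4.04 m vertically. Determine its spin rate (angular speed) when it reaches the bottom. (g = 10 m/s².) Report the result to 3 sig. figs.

ω ≈ 25.4 rad/s

For this body I = MR², i.e. k = I/(MR²) = 1.
Since it rolls without slipping, ω = v/R and KE = ½Mv² + ½Iω² = ½(1+k)Mv² = Mv².
Energy conservation Mgh = ½(1+k)Mv² gives v = √(2gh/(1+k)) = √(2 × 10 × 4.04 / 2) = 6.356 m/s.
Then ω = v/R = 6.356 / 0.25 ≈ 25.4 rad/s.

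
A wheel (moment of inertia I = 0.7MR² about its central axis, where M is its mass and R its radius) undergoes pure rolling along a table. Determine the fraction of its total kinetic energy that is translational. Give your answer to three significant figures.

Here I = 0.7MR², so the shape factor k = I/(MR²) = 0.7.
Since ω = v/R, the translational part is ½Mv² and the rotational part is ½I(v/R)² = ½kMv²; the total is ½(1+k)Mv².
The translational fraction is therefore 1/(1+k) = 1/1.7 ≈ 0.588.

fraction ≈ 0.588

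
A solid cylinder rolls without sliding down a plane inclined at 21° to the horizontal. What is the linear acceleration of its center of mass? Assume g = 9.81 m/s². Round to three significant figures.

The moment of inertia is (1/2)MR², giving k ≡ I/(MR²) = 0.5.
Translational: Mg sinθ − f = Ma. Rotational about the CM: fR = Iα = kMRa, so f = kMa.
Eliminating f: Mg sinθ = (1+k)Ma, so a = g sinθ/(1+k) = 9.81 × sin21° / 1.5 ≈ 2.34 m/s².

a ≈ 2.34 m/s²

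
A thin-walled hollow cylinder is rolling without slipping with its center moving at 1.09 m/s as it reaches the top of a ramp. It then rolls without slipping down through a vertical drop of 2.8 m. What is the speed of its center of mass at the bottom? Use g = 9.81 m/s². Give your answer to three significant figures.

The moment of inertia is MR², giving k ≡ I/(MR²) = 1.
Rolling without slipping gives ω = v/R, so the total kinetic energy is ½Mv² + ½Iω² = ½(1+k)Mv² = Mv².
Conserving energy between top and bottom: Mv² = Mv₀² + Mgh, hence v² = v₀² + 2gh/(1+k).
v = √(1.09² + 2×9.81×2.8/2) = √28.66 ≈ 5.35 m/s.

v ≈ 5.35 m/s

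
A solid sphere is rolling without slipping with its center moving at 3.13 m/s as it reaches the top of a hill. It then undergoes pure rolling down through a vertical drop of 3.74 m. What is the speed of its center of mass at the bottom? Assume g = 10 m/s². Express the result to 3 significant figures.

Here I = (2/5)MR², so the shape factor k = I/(MR²) = 0.4.
Pure rolling means v = ωR; then KE = ½Mv² + ½I(v/R)² = ½(1+k)Mv² = (7/10)Mv².
Energy conservation: (7/10)Mv₀² + Mgh = (7/10)Mv², so v² = v₀² + 2gh/(1+k).
v = √(3.13² + 2×10×3.74/1.4) = √63.23 ≈ 7.95 m/s.

v ≈ 7.95 m/s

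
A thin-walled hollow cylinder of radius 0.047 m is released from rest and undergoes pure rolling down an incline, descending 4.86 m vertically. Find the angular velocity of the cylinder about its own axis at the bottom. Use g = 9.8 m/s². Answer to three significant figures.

ω ≈ 147 rad/s

Here I = MR², so the shape factor k = I/(MR²) = 1.
Pure rolling means v = ωR; then KE = ½Mv² + ½I(v/R)² = ½(1+k)Mv² = Mv².
Energy conservation Mgh = ½(1+k)Mv² gives v = √(2gh/(1+k)) = √(2 × 9.8 × 4.86 / 2) = 6.901 m/s.
Then ω = v/R = 6.901 / 0.047 ≈ 147 rad/s.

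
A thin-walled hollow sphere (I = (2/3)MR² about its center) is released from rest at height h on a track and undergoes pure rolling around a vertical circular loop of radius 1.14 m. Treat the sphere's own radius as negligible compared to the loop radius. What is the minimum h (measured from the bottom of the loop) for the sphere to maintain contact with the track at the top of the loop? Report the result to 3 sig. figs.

h_min ≈ 3.23 m

For this body I = (2/3)MR², i.e. k = I/(MR²) = 2/3.
At the top of the loop, the minimum-contact condition is Mg = Mv_top²/r, so v_top² = gr.
With ω = v/R, the kinetic energy at speed v is ½(1+k)Mv² = (5/6)Mv².
Energy conservation from release (height h) to the top (height 2r): Mgh = Mg(2r) + (5/6)M·gr.
Thus h_min = 2r + (1+k)r/2 = r(2 + 1.667/2) = 1.14 × 2.833 ≈ 3.23 m.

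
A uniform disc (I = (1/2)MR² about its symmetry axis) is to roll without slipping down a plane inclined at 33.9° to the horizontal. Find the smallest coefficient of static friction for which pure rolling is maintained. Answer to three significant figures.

μ_min ≈ 0.224

Here I = (1/2)MR², so the shape factor k = I/(MR²) = 0.5.
Newton's second law down the slope: Mg sinθ − f = Ma. The torque equation fR = Iα (with α = a/R) gives f = kMa.
These give a = g sinθ/(1+k) and the required friction f = kMg sinθ/(1+k).
With N = Mg cosθ, the no-slip condition f ≤ μN gives μ_min = f/N = k tanθ/(1+k).
μ_min = 0.5 × tan33.9° / 1.5 ≈ 0.224.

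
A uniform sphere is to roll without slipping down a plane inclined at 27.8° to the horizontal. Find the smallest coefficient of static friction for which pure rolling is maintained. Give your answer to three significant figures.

μ_min ≈ 0.151

Here I = (2/5)MR², so the shape factor k = I/(MR²) = 0.4.
Translational: Mg sinθ − f = Ma. Rotational about the CM: fR = Iα = kMRa, so f = kMa.
These give a = g sinθ/(1+k) and the required friction f = kMg sinθ/(1+k).
With N = Mg cosθ, the no-slip condition f ≤ μN gives μ_min = f/N = k tanθ/(1+k).
μ_min = 0.4 × tan27.8° / 1.4 ≈ 0.151.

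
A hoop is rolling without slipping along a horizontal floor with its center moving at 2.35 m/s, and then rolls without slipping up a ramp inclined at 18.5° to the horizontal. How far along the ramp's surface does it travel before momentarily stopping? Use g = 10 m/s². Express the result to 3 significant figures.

With I = MR², the ratio k = I/(MR²) is 1.
Since it rolls without slipping, ω = v/R and KE = ½Mv² + ½Iω² = ½(1+k)Mv² = Mv².
Setting this equal to Mgh gives the vertical rise h = (1+k)v₀²/(2g) = 2×2.35²/(2×10) = 0.5523 m.
Along the incline, d = h/sinθ = 0.5523/sin18.5° ≈ 1.74 m.

d ≈ 1.74 m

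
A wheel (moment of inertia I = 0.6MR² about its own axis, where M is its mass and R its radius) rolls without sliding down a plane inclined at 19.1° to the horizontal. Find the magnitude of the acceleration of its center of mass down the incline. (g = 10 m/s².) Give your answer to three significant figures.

The moment of inertia is 0.6MR², giving k ≡ I/(MR²) = 0.6.
Along the incline Mg sinθ − f = Ma, and torque about the center fR = Iα = kMR²(a/R) gives f = kMa.
Eliminating f: Mg sinθ = (1+k)Ma, so a = g sinθ/(1+k) = 10 × sin19.1° / 1.6 ≈ 2.05 m/s².

a ≈ 2.05 m/s²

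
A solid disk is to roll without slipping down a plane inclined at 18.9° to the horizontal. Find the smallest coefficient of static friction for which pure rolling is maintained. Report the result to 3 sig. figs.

Here I = (1/2)MR², so the shape factor k = I/(MR²) = 0.5.
Newton's second law down the slope: Mg sinθ − f = Ma. The torque equation fR = Iα (with α = a/R) gives f = kMa.
These give a = g sinθ/(1+k) and the required friction f = kMg sinθ/(1+k).
With N = Mg cosθ, the no-slip condition f ≤ μN gives μ_min = f/N = k tanθ/(1+k).
μ_min = 0.5 × tan18.9° / 1.5 ≈ 0.114.

μ_min ≈ 0.114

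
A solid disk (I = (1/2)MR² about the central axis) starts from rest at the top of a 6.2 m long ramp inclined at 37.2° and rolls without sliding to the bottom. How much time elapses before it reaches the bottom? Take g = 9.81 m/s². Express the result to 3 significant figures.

t ≈ 1.77 s

The moment of inertia is (1/2)MR², giving k ≡ I/(MR²) = 0.5.
Newton's second law down the slope: Mg sinθ − f = Ma. The torque equation fR = Iα (with α = a/R) gives f = kMa.
Hence a = g sinθ/(1+k) = 9.81×sin37.2°/1.5 = 3.954 m/s².
Starting from rest, L = ½at², so t = √(2L/a) = √(2×6.2/3.954) ≈ 1.77 s.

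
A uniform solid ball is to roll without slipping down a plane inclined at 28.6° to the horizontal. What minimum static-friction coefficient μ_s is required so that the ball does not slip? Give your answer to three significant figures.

μ_min ≈ 0.156

For this body I = (2/5)MR², i.e. k = I/(MR²) = 0.4.
Newton's second law down the slope: Mg sinθ − f = Ma. The torque equation fR = Iα (with α = a/R) gives f = kMa.
These give a = g sinθ/(1+k) and the required friction f = kMg sinθ/(1+k).
The normal force is N = Mg cosθ, so μ_min = f/N = k tanθ/(1+k).
μ_min = 0.4 × tan28.6° / 1.4 ≈ 0.156.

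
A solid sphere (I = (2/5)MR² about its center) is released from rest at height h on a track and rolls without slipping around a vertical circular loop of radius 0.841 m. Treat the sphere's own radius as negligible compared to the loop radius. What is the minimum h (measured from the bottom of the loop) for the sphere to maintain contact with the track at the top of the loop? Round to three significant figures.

h_min ≈ 2.27 m

The moment of inertia is (2/5)MR², giving k ≡ I/(MR²) = 0.4.
At the top of the loop, the minimum-contact condition is Mg = Mv_top²/r, so v_top² = gr.
With ω = v/R, the kinetic energy at speed v is ½(1+k)Mv² = (7/10)Mv².
Energy conservation from release (height h) to the top (height 2r): Mgh = Mg(2r) + (7/10)M·gr.
Thus h_min = 2r + (1+k)r/2 = r(2 + 1.4/2) = 0.841 × 2.7 ≈ 2.27 m.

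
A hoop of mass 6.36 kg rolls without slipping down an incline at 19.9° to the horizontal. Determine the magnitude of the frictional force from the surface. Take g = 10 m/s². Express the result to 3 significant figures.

For this body I = MR², i.e. k = I/(MR²) = 1.
Translational: Mg sinθ − f = Ma. Rotational about the CM: fR = Iα = kMRa, so f = kMa.
Combining, a = g sinθ/(1+k) and f = kMa = kMg sinθ/(1+k).
f = 1 × 6.36 × 10 × sin19.9° / 2 ≈ 10.8 N.

f ≈ 10.8 N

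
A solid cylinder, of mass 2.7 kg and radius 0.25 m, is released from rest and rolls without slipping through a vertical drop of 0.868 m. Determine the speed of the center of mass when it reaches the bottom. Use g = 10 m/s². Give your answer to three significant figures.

With I = (1/2)MR², the ratio k = I/(MR²) is 0.5.
Pure rolling means v = ωR; then KE = ½Mv² + ½I(v/R)² = ½(1+k)Mv² = (3/4)Mv².
Setting Mgh = (3/4)Mv² gives v = √(2gh/(1+k)) = √(2·10·0.868/1.5) ≈ 3.40 m/s.

v ≈ 3.40 m/s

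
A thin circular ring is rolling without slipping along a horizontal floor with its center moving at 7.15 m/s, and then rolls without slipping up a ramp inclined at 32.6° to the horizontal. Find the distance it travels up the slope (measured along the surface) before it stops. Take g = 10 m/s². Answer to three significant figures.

d ≈ 9.49 m

With I = MR², the ratio k = I/(MR²) is 1.
Since it rolls without slipping, ω = v/R and KE = ½Mv² + ½Iω² = ½(1+k)Mv² = Mv².
Setting this equal to Mgh gives the vertical rise h = (1+k)v₀²/(2g) = 2×7.15²/(2×10) = 5.112 m.
Along the incline, d = h/sinθ = 5.112/sin32.6° ≈ 9.49 m.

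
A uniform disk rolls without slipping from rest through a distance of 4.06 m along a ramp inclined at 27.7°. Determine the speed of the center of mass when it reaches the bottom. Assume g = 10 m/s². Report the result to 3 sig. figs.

v ≈ 5.02 m/s

With I = (1/2)MR², the ratio k = I/(MR²) is 0.5.
Pure rolling means v = ωR; then KE = ½Mv² + ½I(v/R)² = ½(1+k)Mv² = (3/4)Mv².
The vertical drop is h = L sinθ = 4.06 × sin27.7° = 1.887 m.
Setting Mgh = (3/4)Mv² gives v = √(2gh/(1+k)) = √(2·10·1.887/1.5) ≈ 5.02 m/s.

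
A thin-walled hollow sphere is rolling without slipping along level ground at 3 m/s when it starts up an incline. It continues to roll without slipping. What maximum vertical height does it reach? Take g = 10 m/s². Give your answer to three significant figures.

h ≈ 0.750 m

The moment of inertia is (2/3)MR², giving k ≡ I/(MR²) = 2/3.
Rolling without slipping gives ω = v/R, so the total kinetic energy is ½Mv² + ½Iω² = ½(1+k)Mv² = (5/6)Mv².
At the top the kinetic energy is zero, so (5/6)Mv₀² = Mgh.
Thus h = (1+k)v₀²/(2g) = 1.667 × 3² / (2 × 10) ≈ 0.750 m.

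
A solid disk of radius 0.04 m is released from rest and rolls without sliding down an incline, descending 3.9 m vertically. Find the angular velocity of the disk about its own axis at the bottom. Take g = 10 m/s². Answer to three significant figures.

For this body I = (1/2)MR², i.e. k = I/(MR²) = 0.5.
Rolling without slipping gives ω = v/R, so the total kinetic energy is ½Mv² + ½Iω² = ½(1+k)Mv² = (3/4)Mv².
Energy conservation Mgh = ½(1+k)Mv² gives v = √(2gh/(1+k)) = √(2 × 10 × 3.9 / 1.5) = 7.211 m/s.
Then ω = v/R = 7.211 / 0.04 ≈ 180 rad/s.

ω ≈ 180 rad/s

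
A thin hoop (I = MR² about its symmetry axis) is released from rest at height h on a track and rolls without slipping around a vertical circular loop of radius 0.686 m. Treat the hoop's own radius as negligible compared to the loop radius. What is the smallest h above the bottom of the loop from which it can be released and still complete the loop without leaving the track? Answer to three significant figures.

h_min ≈ 2.06 m

With I = MR², the ratio k = I/(MR²) is 1.
At the top, contact is just lost when gravity alone supplies the centripetal force: Mg = Mv_top²/r, i.e. v_top² = gr.
With ω = v/R, the kinetic energy at speed v is ½(1+k)Mv² = Mv².
Energy conservation from release (height h) to the top (height 2r): Mgh = Mg(2r) + M·gr.
Thus h_min = 2r + (1+k)r/2 = r(2 + 2/2) = 0.686 × 3 ≈ 2.06 m.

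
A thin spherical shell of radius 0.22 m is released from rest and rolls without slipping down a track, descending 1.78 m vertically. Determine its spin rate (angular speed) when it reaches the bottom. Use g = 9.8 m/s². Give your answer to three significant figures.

ω ≈ 20.8 rad/s

Here I = (2/3)MR², so the shape factor k = I/(MR²) = 2/3.
Pure rolling means v = ωR; then KE = ½Mv² + ½I(v/R)² = ½(1+k)Mv² = (5/6)Mv².
Energy conservation Mgh = ½(1+k)Mv² gives v = √(2gh/(1+k)) = √(2 × 9.8 × 1.78 / 1.667) = 4.575 m/s.
The angular speed follows from ω = v/R = 4.575/0.22 ≈ 20.8 rad/s.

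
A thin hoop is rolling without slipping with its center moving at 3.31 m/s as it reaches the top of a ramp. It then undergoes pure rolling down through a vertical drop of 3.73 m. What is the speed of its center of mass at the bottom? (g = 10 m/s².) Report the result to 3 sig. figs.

v ≈ 6.95 m/s

With I = MR², the ratio k = I/(MR²) is 1.
The rolling condition ω = v/R makes the rotational term ½I(v/R)² = ½kMv², so KE_total = ½(1+k)Mv² = Mv².
Conserving energy between top and bottom: Mv² = Mv₀² + Mgh, hence v² = v₀² + 2gh/(1+k).
v = √(3.31² + 2×10×3.73/2) = √48.26 ≈ 6.95 m/s.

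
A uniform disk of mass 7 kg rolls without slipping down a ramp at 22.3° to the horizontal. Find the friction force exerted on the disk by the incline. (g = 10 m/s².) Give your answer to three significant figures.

f ≈ 8.85 N

With I = (1/2)MR², the ratio k = I/(MR²) is 0.5.
Translational: Mg sinθ − f = Ma. Rotational about the CM: fR = Iα = kMRa, so f = kMa.
Combining, a = g sinθ/(1+k) and f = kMa = kMg sinθ/(1+k).
f = 0.5 × 7 × 10 × sin22.3° / 1.5 ≈ 8.85 N.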